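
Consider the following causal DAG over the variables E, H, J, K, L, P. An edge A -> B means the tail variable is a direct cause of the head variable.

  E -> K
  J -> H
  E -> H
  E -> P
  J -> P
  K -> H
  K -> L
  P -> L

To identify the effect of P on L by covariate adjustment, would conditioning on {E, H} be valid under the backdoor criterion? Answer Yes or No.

Backdoor paths from P to L (paths whose first edge points into P):
  P1: P <- E -> K -> L
  P2: P <- E -> H <- K -> L
  P3: P <- J -> H <- E -> K -> L
  P4: P <- J -> H <- K -> L
Condition 1 (no descendant of P in the set): holds — descendants of P are {L}; none are in {E, H}.
Condition 2 (every backdoor path blocked by {E, H}):
  P1: blocked at fork node E ∈ conditioning set.
  P2: blocked at fork node E ∈ conditioning set.
  P3: blocked at fork node E ∈ conditioning set.
  P4: open — collider(s) H are conditioned on (or have a conditioned descendant) and no non-collider on the path is in the set.
{E, H} does not satisfy the backdoor criterion.

No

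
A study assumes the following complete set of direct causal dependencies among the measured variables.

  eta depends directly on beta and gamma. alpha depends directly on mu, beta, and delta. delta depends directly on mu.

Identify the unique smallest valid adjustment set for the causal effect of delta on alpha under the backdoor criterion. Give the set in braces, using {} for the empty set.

{mu}

Variables eligible for adjustment (non-descendants of delta, excluding delta and alpha): {beta, eta, gamma, mu}.
Backdoor paths from delta to alpha:
  P1: delta <- mu -> alpha
The empty set is not sufficient: P1 (delta <- mu -> alpha) has no collider blocking it and no conditioned non-collider, so it is open.
Try {mu}:
  P1: blocked at fork node mu ∈ conditioning set.
{mu} contains no descendant of delta and blocks every backdoor path.
No other singleton works — e.g. {gamma} leaves P1 open — so {mu} is the unique smallest valid adjustment set.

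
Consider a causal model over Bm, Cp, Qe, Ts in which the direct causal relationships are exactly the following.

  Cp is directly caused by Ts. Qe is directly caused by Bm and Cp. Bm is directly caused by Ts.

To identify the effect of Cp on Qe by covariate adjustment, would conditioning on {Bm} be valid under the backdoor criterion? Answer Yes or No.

Backdoor paths from Cp to Qe (paths whose first edge points into Cp):
  P1: Cp <- Ts -> Bm -> Qe
Condition 1 (no descendant of Cp in the set): holds — descendants of Cp are {Qe}; none are in {Bm}.
Condition 2 (every backdoor path blocked by {Bm}):
  P1: blocked at chain node Bm ∈ conditioning set.
{Bm} satisfies the backdoor criterion.

Yes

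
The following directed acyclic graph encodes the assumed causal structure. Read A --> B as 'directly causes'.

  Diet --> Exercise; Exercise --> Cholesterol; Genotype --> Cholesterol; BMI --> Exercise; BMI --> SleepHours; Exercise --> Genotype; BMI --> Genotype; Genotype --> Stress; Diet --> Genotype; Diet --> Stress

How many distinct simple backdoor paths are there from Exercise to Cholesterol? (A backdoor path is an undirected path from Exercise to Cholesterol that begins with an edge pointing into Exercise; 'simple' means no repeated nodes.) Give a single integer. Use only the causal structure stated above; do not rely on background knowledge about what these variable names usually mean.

A backdoor path from Exercise to Cholesterol is any simple undirected path whose first edge points into Exercise (i.e. leaves Exercise via a parent).
Parents of Exercise: {BMI, Diet}.
Enumerating:
  P1: Exercise <- Diet -> Genotype -> Cholesterol
  P2: Exercise <- Diet -> Stress <- Genotype -> Cholesterol
  P3: Exercise <- BMI -> Genotype -> Cholesterol
That exhausts the simple backdoor paths. Count: 3.

3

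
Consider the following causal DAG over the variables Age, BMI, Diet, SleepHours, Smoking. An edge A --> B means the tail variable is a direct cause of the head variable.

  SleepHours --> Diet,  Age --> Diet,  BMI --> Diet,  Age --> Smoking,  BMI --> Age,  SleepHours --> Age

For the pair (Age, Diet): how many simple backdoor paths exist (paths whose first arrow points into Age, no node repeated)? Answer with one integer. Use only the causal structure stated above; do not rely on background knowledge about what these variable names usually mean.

A backdoor path from Age to Diet is any simple undirected path whose first edge points into Age (i.e. leaves Age via a parent).
Parents of Age: {BMI, SleepHours}.
Enumerating:
  P1: Age <- SleepHours -> Diet
  P2: Age <- BMI -> Diet
That exhausts the simple backdoor paths. Count: 2.

2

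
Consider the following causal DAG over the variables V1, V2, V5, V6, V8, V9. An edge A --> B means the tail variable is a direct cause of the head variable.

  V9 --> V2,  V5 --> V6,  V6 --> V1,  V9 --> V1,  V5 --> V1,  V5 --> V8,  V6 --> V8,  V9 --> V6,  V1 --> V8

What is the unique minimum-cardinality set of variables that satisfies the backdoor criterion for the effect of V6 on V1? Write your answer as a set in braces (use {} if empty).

Variables eligible for adjustment (non-descendants of V6, excluding V6 and V1): {V2, V5, V9}.
Backdoor paths from V6 to V1:
  P1: V6 <- V9 -> V1
  P2: V6 <- V5 -> V1
  P3: V6 <- V5 -> V8 <- V1
The empty set is not sufficient: P1 (V6 <- V9 -> V1) has no collider blocking it and no conditioned non-collider, so it is open.
Try {V5, V9}:
  P1: blocked at fork node V9 ∈ conditioning set.
  P2: blocked at fork node V5 ∈ conditioning set.
  P3: blocked at fork node V5 ∈ conditioning set.
{V5, V9} contains no descendant of V6 and blocks every backdoor path.
Every element of {V5, V9} is needed (dropping V5 leaves P2 open; dropping V9 leaves P1 open), so no proper subset is valid.
Among all size-2 subsets of the eligible variables, only {V5, V9} blocks every backdoor path, so it is the unique smallest valid adjustment set.

{V5, V9}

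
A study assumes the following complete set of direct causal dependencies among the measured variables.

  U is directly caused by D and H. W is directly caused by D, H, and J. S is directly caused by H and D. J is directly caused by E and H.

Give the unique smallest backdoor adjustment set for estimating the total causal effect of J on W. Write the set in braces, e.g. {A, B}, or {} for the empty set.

{H}

Variables eligible for adjustment (non-descendants of J, excluding J and W): {D, E, H, S, U}.
Backdoor paths from J to W:
  P1: J <- H -> S <- D -> W
  P2: J <- H -> U <- D -> W
  P3: J <- H -> W
The empty set is not sufficient: P3 (J <- H -> W) has no collider blocking it and no conditioned non-collider, so it is open.
Try {H}:
  P1: blocked at fork node H ∈ conditioning set.
  P2: blocked at fork node H ∈ conditioning set.
  P3: blocked at fork node H ∈ conditioning set.
{H} contains no descendant of J and blocks every backdoor path.
No other singleton works — e.g. {D} leaves P3 open — so {H} is the unique smallest valid adjustment set.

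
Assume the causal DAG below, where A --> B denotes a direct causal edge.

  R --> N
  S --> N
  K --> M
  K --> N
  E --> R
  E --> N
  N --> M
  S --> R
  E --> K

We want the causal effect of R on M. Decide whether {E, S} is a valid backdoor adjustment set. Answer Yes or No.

Yes

Backdoor paths from R to M (paths whose first edge points into R):
  P1: R <- E -> K -> N -> M
  P2: R <- E -> K -> M
  P3: R <- E -> N <- K -> M
  P4: R <- E -> N -> M
  P5: R <- S -> N <- E -> K -> M
  P6: R <- S -> N <- K -> M
  P7: R <- S -> N -> M
Condition 1 (no descendant of R in the set): holds — descendants of R are {M, N}; none are in {E, S}.
Condition 2 (every backdoor path blocked by {E, S}):
  P1: blocked at fork node E ∈ conditioning set.
  P2: blocked at fork node E ∈ conditioning set.
  P3: blocked at fork node E ∈ conditioning set.
  P4: blocked at fork node E ∈ conditioning set.
  P5: blocked at fork node S ∈ conditioning set.
  P6: blocked at fork node S ∈ conditioning set.
  P7: blocked at fork node S ∈ conditioning set.
{E, S} satisfies the backdoor criterion.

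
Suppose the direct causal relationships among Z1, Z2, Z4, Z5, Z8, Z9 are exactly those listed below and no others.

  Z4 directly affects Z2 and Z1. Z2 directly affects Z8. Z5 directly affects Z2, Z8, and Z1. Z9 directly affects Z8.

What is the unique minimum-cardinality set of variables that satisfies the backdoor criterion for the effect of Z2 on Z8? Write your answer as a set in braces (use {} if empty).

{Z5}

Variables eligible for adjustment (non-descendants of Z2, excluding Z2 and Z8): {Z1, Z4, Z5, Z9}.
Backdoor paths from Z2 to Z8:
  P1: Z2 <- Z4 -> Z1 <- Z5 -> Z8
  P2: Z2 <- Z5 -> Z8
The empty set is not sufficient: P2 (Z2 <- Z5 -> Z8) has no collider blocking it and no conditioned non-collider, so it is open.
Try {Z5}:
  P1: blocked at collider Z1 (neither it nor any descendant is in the conditioning set).
  P2: blocked at fork node Z5 ∈ conditioning set.
{Z5} contains no descendant of Z2 and blocks every backdoor path.
No other singleton works — e.g. {Z4} leaves P2 open — so {Z5} is the unique smallest valid adjustment set.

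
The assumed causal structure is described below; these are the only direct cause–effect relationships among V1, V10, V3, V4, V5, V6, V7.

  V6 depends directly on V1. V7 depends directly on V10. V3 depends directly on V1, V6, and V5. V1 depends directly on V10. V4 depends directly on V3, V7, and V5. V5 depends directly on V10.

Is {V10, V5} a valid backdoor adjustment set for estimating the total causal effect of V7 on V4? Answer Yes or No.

Backdoor paths from V7 to V4 (paths whose first edge points into V7):
  P1: V7 <- V10 -> V1 -> V6 -> V3 <- V5 -> V4
  P2: V7 <- V10 -> V1 -> V6 -> V3 -> V4
  P3: V7 <- V10 -> V1 -> V3 <- V5 -> V4
  P4: V7 <- V10 -> V1 -> V3 -> V4
  P5: V7 <- V10 -> V5 -> V3 -> V4
  P6: V7 <- V10 -> V5 -> V4
Condition 1 (no descendant of V7 in the set): holds — descendants of V7 are {V4}; none are in {V10, V5}.
Condition 2 (every backdoor path blocked by {V10, V5}):
  P1: blocked at fork node V10 ∈ conditioning set.
  P2: blocked at fork node V10 ∈ conditioning set.
  P3: blocked at fork node V10 ∈ conditioning set.
  P4: blocked at fork node V10 ∈ conditioning set.
  P5: blocked at fork node V10 ∈ conditioning set.
  P6: blocked at fork node V10 ∈ conditioning set.
{V10, V5} satisfies the backdoor criterion.

Yes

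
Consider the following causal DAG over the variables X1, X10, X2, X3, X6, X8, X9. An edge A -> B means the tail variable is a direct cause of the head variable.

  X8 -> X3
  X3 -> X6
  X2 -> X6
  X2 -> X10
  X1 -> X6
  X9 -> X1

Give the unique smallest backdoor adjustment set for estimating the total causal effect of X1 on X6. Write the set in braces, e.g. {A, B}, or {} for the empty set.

{}

Variables eligible for adjustment (non-descendants of X1, excluding X1 and X6): {X10, X2, X3, X8, X9}.
Backdoor paths from X1 to X6:
  (none)
With no backdoor paths the empty set already satisfies the criterion, and it is trivially minimal.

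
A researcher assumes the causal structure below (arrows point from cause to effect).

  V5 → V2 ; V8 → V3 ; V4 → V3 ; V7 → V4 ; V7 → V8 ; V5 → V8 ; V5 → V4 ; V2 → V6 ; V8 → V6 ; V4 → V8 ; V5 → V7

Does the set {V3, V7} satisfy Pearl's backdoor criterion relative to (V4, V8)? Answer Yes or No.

Backdoor paths from V4 to V8 (paths whose first edge points into V4):
  P1: V4 <- V5 -> V2 -> V6 <- V8
  P2: V4 <- V5 -> V7 -> V8
  P3: V4 <- V5 -> V8
  P4: V4 <- V7 <- V5 -> V2 -> V6 <- V8
  P5: V4 <- V7 <- V5 -> V8
  P6: V4 <- V7 -> V8
Condition 1 (no descendant of V4 in the set): FAILS — V3 is a descendant of V4.
Condition 2 (every backdoor path blocked by {V3, V7}):
  P1: blocked at collider V6 (neither it nor any descendant is in the conditioning set).
  P2: blocked at chain node V7 ∈ conditioning set.
  P3: open — no interior node is in the conditioning set.
  P4: blocked at chain node V7 ∈ conditioning set.
  P5: blocked at chain node V7 ∈ conditioning set.
  P6: blocked at fork node V7 ∈ conditioning set.
{V3, V7} does not satisfy the backdoor criterion.

No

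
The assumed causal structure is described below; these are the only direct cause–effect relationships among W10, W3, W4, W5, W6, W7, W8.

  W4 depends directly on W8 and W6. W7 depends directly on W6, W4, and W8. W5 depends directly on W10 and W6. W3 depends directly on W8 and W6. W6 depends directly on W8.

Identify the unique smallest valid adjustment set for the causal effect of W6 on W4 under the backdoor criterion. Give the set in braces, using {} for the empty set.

{W8}

Variables eligible for adjustment (non-descendants of W6, excluding W6 and W4): {W10, W8}.
Backdoor paths from W6 to W4:
  P1: W6 <- W8 -> W4
  P2: W6 <- W8 -> W7 <- W4
The empty set is not sufficient: P1 (W6 <- W8 -> W4) has no collider blocking it and no conditioned non-collider, so it is open.
Try {W8}:
  P1: blocked at fork node W8 ∈ conditioning set.
  P2: blocked at fork node W8 ∈ conditioning set.
{W8} contains no descendant of W6 and blocks every backdoor path.
No other singleton works — e.g. {W10} leaves P1 open — so {W8} is the unique smallest valid adjustment set.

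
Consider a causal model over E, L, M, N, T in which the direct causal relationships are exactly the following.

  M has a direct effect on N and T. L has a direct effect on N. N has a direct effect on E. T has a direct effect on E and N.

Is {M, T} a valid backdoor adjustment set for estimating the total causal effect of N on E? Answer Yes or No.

Backdoor paths from N to E (paths whose first edge points into N):
  P1: N <- M -> T -> E
  P2: N <- T -> E
Condition 1 (no descendant of N in the set): holds — descendants of N are {E}; none are in {M, T}.
Condition 2 (every backdoor path blocked by {M, T}):
  P1: blocked at fork node M ∈ conditioning set.
  P2: blocked at fork node T ∈ conditioning set.
{M, T} satisfies the backdoor criterion.

Yes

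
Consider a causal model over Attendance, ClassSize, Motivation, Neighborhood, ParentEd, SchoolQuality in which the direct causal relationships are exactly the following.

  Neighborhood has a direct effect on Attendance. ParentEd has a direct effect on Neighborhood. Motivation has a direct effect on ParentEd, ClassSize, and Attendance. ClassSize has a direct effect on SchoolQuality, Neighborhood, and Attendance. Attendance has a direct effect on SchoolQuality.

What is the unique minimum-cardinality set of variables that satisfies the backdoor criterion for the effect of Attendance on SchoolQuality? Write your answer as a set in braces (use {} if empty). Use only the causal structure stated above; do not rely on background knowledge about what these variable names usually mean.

{ClassSize}

Variables eligible for adjustment (non-descendants of Attendance, excluding Attendance and SchoolQuality): {ClassSize, Motivation, Neighborhood, ParentEd}.
Backdoor paths from Attendance to SchoolQuality:
  P1: Attendance <- Motivation -> ClassSize -> SchoolQuality
  P2: Attendance <- Motivation -> ParentEd -> Neighborhood <- ClassSize -> SchoolQuality
  P3: Attendance <- ClassSize -> SchoolQuality
  P4: Attendance <- Neighborhood <- ClassSize -> SchoolQuality
  P5: Attendance <- Neighborhood <- ParentEd <- Motivation -> ClassSize -> SchoolQuality
The empty set is not sufficient: P1 (Attendance <- Motivation -> ClassSize -> SchoolQuality) has no collider blocking it and no conditioned non-collider, so it is open.
Try {ClassSize}:
  P1: blocked at chain node ClassSize ∈ conditioning set.
  P2: blocked at collider Neighborhood (neither it nor any descendant is in the conditioning set).
  P3: blocked at fork node ClassSize ∈ conditioning set.
  P4: blocked at fork node ClassSize ∈ conditioning set.
  P5: blocked at chain node ClassSize ∈ conditioning set.
{ClassSize} contains no descendant of Attendance and blocks every backdoor path.
No other singleton works — e.g. {Motivation} leaves P3 open — so {ClassSize} is the unique smallest valid adjustment set.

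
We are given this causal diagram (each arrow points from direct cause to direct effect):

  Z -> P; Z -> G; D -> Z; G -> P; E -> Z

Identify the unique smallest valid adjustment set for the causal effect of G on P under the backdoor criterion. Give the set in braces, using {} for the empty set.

Variables eligible for adjustment (non-descendants of G, excluding G and P): {D, E, Z}.
Backdoor paths from G to P:
  P1: G <- Z -> P
The empty set is not sufficient: P1 (G <- Z -> P) has no collider blocking it and no conditioned non-collider, so it is open.
Try {Z}:
  P1: blocked at fork node Z ∈ conditioning set.
{Z} contains no descendant of G and blocks every backdoor path.
No other singleton works — e.g. {D} leaves P1 open — so {Z} is the unique smallest valid adjustment set.

{Z}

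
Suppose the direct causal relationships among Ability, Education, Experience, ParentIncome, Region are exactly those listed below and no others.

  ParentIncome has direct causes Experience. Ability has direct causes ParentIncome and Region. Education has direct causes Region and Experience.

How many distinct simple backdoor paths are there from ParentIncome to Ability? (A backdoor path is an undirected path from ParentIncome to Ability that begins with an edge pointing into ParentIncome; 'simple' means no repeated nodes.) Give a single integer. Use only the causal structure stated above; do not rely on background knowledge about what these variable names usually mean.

A backdoor path from ParentIncome to Ability is any simple undirected path whose first edge points into ParentIncome (i.e. leaves ParentIncome via a parent).
Parents of ParentIncome: {Experience}.
Enumerating:
  P1: ParentIncome <- Experience -> Education <- Region -> Ability
That exhausts the simple backdoor paths. Count: 1.

1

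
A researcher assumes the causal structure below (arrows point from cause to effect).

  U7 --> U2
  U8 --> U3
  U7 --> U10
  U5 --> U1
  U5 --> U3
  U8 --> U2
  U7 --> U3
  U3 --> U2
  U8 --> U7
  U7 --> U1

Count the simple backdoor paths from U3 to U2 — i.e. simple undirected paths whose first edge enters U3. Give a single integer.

6

A backdoor path from U3 to U2 is any simple undirected path whose first edge points into U3 (i.e. leaves U3 via a parent).
Parents of U3: {U5, U7, U8}.
Enumerating:
  P1: U3 <- U8 -> U7 -> U2
  P2: U3 <- U8 -> U2
  P3: U3 <- U7 <- U8 -> U2
  P4: U3 <- U7 -> U2
  P5: U3 <- U5 -> U1 <- U7 <- U8 -> U2
  P6: U3 <- U5 -> U1 <- U7 -> U2
That exhausts the simple backdoor paths. Count: 6.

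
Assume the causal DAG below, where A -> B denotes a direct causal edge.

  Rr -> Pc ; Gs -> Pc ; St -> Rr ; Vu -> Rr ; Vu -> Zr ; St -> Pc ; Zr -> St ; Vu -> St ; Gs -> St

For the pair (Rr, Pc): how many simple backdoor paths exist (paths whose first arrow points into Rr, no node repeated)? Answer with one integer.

6

A backdoor path from Rr to Pc is any simple undirected path whose first edge points into Rr (i.e. leaves Rr via a parent).
Parents of Rr: {St, Vu}.
Enumerating:
  P1: Rr <- Vu -> Zr -> St <- Gs -> Pc
  P2: Rr <- Vu -> Zr -> St -> Pc
  P3: Rr <- Vu -> St <- Gs -> Pc
  P4: Rr <- Vu -> St -> Pc
  P5: Rr <- St <- Gs -> Pc
  P6: Rr <- St -> Pc
That exhausts the simple backdoor paths. Count: 6.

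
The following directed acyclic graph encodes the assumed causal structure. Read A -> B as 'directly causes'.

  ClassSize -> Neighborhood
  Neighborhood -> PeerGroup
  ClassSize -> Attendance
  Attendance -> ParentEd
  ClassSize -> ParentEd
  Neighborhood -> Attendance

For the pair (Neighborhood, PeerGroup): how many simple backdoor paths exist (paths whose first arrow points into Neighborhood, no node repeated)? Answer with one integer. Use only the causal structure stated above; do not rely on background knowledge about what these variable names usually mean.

A backdoor path from Neighborhood to PeerGroup is any simple undirected path whose first edge points into Neighborhood (i.e. leaves Neighborhood via a parent).
Parents of Neighborhood: {ClassSize}.
No simple path from any parent of Neighborhood reaches PeerGroup without revisiting Neighborhood, so there are no backdoor paths.

0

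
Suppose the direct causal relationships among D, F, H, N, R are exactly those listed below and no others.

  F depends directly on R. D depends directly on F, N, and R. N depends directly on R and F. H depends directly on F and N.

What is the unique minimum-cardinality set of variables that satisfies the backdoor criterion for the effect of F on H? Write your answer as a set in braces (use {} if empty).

Variables eligible for adjustment (non-descendants of F, excluding F and H): {R}.
Backdoor paths from F to H:
  P1: F <- R -> N -> H
  P2: F <- R -> D <- N -> H
The empty set is not sufficient: P1 (F <- R -> N -> H) has no collider blocking it and no conditioned non-collider, so it is open.
Try {R}:
  P1: blocked at fork node R ∈ conditioning set.
  P2: blocked at fork node R ∈ conditioning set.
{R} contains no descendant of F and blocks every backdoor path.
{R} is the unique smallest valid adjustment set.

{R}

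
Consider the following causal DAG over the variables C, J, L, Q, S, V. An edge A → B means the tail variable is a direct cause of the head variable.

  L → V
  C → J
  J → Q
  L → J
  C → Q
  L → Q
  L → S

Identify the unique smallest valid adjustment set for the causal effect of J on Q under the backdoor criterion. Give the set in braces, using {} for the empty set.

Variables eligible for adjustment (non-descendants of J, excluding J and Q): {C, L, S, V}.
Backdoor paths from J to Q:
  P1: J <- L -> Q
  P2: J <- C -> Q
The empty set is not sufficient: P1 (J <- L -> Q) has no collider blocking it and no conditioned non-collider, so it is open.
Try {C, L}:
  P1: blocked at fork node L ∈ conditioning set.
  P2: blocked at fork node C ∈ conditioning set.
{C, L} contains no descendant of J and blocks every backdoor path.
Every element of {C, L} is needed (dropping C leaves P2 open; dropping L leaves P1 open), so no proper subset is valid.
Among all size-2 subsets of the eligible variables, only {C, L} blocks every backdoor path, so it is the unique smallest valid adjustment set.

{C, L}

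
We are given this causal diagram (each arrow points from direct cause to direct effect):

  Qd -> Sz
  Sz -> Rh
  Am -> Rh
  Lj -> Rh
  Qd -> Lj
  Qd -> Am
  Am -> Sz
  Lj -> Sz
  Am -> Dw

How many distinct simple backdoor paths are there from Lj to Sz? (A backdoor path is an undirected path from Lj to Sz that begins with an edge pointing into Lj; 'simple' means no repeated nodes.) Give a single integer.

3

A backdoor path from Lj to Sz is any simple undirected path whose first edge points into Lj (i.e. leaves Lj via a parent).
Parents of Lj: {Qd}.
Enumerating:
  P1: Lj <- Qd -> Am -> Sz
  P2: Lj <- Qd -> Am -> Rh <- Sz
  P3: Lj <- Qd -> Sz
That exhausts the simple backdoor paths. Count: 3.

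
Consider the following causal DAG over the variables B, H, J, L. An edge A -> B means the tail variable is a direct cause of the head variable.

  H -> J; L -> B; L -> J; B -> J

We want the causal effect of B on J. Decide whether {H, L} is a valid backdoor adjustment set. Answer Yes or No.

Backdoor paths from B to J (paths whose first edge points into B):
  P1: B <- L -> J
Condition 1 (no descendant of B in the set): holds — descendants of B are {J}; none are in {H, L}.
Condition 2 (every backdoor path blocked by {H, L}):
  P1: blocked at fork node L ∈ conditioning set.
{H, L} satisfies the backdoor criterion.

Yes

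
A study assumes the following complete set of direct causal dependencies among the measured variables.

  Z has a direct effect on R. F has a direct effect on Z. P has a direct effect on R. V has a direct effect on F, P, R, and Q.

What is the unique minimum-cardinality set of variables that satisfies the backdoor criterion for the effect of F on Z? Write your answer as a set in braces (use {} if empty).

{}

Variables eligible for adjustment (non-descendants of F, excluding F and Z): {P, Q, V}.
Backdoor paths from F to Z:
  P1: F <- V -> P -> R <- Z
  P2: F <- V -> R <- Z
Each backdoor path contains an unconditioned collider, so every path is already blocked with the empty conditioning set:
  P1: blocked at collider R (neither it nor any descendant is in the conditioning set).
  P2: blocked at collider R (neither it nor any descendant is in the conditioning set).
The empty set is therefore the unique smallest valid set.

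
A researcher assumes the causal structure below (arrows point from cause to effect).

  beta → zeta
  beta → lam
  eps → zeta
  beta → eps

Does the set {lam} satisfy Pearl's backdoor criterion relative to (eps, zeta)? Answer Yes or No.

Backdoor paths from eps to zeta (paths whose first edge points into eps):
  P1: eps <- beta -> zeta
Condition 1 (no descendant of eps in the set): holds — descendants of eps are {zeta}; none are in {lam}.
Condition 2 (every backdoor path blocked by {lam}):
  P1: open — no interior node is in the conditioning set.
{lam} does not satisfy the backdoor criterion.

No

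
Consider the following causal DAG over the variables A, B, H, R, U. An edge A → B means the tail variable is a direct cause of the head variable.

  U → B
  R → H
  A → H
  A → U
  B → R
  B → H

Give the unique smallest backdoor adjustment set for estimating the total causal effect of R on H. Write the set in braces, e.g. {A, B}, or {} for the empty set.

{B}

Variables eligible for adjustment (non-descendants of R, excluding R and H): {A, B, U}.
Backdoor paths from R to H:
  P1: R <- B <- U <- A -> H
  P2: R <- B -> H
The empty set is not sufficient: P1 (R <- B <- U <- A -> H) has no collider blocking it and no conditioned non-collider, so it is open.
Try {B}:
  P1: blocked at chain node B ∈ conditioning set.
  P2: blocked at fork node B ∈ conditioning set.
{B} contains no descendant of R and blocks every backdoor path.
No other singleton works — e.g. {A} leaves P2 open — so {B} is the unique smallest valid adjustment set.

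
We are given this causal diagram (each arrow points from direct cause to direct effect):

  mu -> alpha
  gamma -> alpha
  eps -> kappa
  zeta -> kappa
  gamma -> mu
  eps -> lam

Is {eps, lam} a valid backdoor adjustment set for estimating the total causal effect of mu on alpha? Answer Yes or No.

No

Backdoor paths from mu to alpha (paths whose first edge points into mu):
  P1: mu <- gamma -> alpha
Condition 1 (no descendant of mu in the set): holds — descendants of mu are {alpha}; none are in {eps, lam}.
Condition 2 (every backdoor path blocked by {eps, lam}):
  P1: open — no interior node is in the conditioning set.
{eps, lam} does not satisfy the backdoor criterion.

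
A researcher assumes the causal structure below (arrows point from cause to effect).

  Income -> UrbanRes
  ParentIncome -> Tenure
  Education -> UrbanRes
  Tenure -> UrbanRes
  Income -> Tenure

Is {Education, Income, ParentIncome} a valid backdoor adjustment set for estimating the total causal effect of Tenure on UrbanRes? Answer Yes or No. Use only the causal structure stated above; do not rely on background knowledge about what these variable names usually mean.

Backdoor paths from Tenure to UrbanRes (paths whose first edge points into Tenure):
  P1: Tenure <- Income -> UrbanRes
Condition 1 (no descendant of Tenure in the set): holds — descendants of Tenure are {UrbanRes}; none are in {Education, Income, ParentIncome}.
Condition 2 (every backdoor path blocked by {Education, Income, ParentIncome}):
  P1: blocked at fork node Income ∈ conditioning set.
{Education, Income, ParentIncome} satisfies the backdoor criterion.

Yes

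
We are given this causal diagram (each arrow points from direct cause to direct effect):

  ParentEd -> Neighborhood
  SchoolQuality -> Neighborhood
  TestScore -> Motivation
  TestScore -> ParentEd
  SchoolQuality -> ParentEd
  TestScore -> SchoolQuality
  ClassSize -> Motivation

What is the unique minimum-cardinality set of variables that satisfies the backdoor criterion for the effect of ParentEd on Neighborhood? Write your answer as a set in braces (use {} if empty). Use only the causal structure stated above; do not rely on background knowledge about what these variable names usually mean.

Variables eligible for adjustment (non-descendants of ParentEd, excluding ParentEd and Neighborhood): {ClassSize, Motivation, SchoolQuality, TestScore}.
Backdoor paths from ParentEd to Neighborhood:
  P1: ParentEd <- TestScore -> SchoolQuality -> Neighborhood
  P2: ParentEd <- SchoolQuality -> Neighborhood
The empty set is not sufficient: P1 (ParentEd <- TestScore -> SchoolQuality -> Neighborhood) has no collider blocking it and no conditioned non-collider, so it is open.
Try {SchoolQuality}:
  P1: blocked at chain node SchoolQuality ∈ conditioning set.
  P2: blocked at fork node SchoolQuality ∈ conditioning set.
{SchoolQuality} contains no descendant of ParentEd and blocks every backdoor path.
No other singleton works — e.g. {TestScore} leaves P2 open — so {SchoolQuality} is the unique smallest valid adjustment set.

{SchoolQuality}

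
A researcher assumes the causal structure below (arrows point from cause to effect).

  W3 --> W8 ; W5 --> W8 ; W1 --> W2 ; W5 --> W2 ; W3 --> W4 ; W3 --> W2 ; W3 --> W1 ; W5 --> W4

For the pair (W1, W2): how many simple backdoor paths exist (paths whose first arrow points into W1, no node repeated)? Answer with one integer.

A backdoor path from W1 to W2 is any simple undirected path whose first edge points into W1 (i.e. leaves W1 via a parent).
Parents of W1: {W3}.
Enumerating:
  P1: W1 <- W3 -> W4 <- W5 -> W2
  P2: W1 <- W3 -> W2
  P3: W1 <- W3 -> W8 <- W5 -> W2
That exhausts the simple backdoor paths. Count: 3.

3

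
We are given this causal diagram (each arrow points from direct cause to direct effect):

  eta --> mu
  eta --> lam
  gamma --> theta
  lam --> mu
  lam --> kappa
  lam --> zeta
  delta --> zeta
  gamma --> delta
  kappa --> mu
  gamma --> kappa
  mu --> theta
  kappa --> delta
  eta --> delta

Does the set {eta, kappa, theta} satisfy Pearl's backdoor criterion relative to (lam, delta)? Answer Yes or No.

No

Backdoor paths from lam to delta (paths whose first edge points into lam):
  P1: lam <- eta -> mu <- kappa <- gamma -> delta
  P2: lam <- eta -> mu <- kappa -> delta
  P3: lam <- eta -> mu -> theta <- gamma -> kappa -> delta
  P4: lam <- eta -> mu -> theta <- gamma -> delta
  P5: lam <- eta -> delta
Condition 1 (no descendant of lam in the set): FAILS — kappa and theta are descendants of lam.
Condition 2 (every backdoor path blocked by {eta, kappa, theta}):
  P1: blocked at fork node eta ∈ conditioning set.
  P2: blocked at fork node eta ∈ conditioning set.
  P3: blocked at fork node eta ∈ conditioning set.
  P4: blocked at fork node eta ∈ conditioning set.
  P5: blocked at fork node eta ∈ conditioning set.
{eta, kappa, theta} does not satisfy the backdoor criterion.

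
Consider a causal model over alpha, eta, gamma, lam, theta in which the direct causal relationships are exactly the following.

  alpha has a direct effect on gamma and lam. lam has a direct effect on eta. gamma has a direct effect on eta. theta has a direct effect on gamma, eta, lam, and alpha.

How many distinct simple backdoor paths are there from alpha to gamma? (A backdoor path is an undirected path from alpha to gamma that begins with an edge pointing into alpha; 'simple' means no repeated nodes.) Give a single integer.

3

A backdoor path from alpha to gamma is any simple undirected path whose first edge points into alpha (i.e. leaves alpha via a parent).
Parents of alpha: {theta}.
Enumerating:
  P1: alpha <- theta -> gamma
  P2: alpha <- theta -> lam -> eta <- gamma
  P3: alpha <- theta -> eta <- gamma
That exhausts the simple backdoor paths. Count: 3.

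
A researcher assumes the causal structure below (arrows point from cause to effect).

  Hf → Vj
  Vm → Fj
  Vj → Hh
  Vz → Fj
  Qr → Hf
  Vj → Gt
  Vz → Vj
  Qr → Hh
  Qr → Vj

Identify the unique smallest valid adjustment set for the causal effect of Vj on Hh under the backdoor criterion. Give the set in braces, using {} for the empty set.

Variables eligible for adjustment (non-descendants of Vj, excluding Vj and Hh): {Fj, Hf, Qr, Vm, Vz}.
Backdoor paths from Vj to Hh:
  P1: Vj <- Qr -> Hh
  P2: Vj <- Hf <- Qr -> Hh
The empty set is not sufficient: P1 (Vj <- Qr -> Hh) has no collider blocking it and no conditioned non-collider, so it is open.
Try {Qr}:
  P1: blocked at fork node Qr ∈ conditioning set.
  P2: blocked at fork node Qr ∈ conditioning set.
{Qr} contains no descendant of Vj and blocks every backdoor path.
No other singleton works — e.g. {Vm} leaves P1 open — so {Qr} is the unique smallest valid adjustment set.

{Qr}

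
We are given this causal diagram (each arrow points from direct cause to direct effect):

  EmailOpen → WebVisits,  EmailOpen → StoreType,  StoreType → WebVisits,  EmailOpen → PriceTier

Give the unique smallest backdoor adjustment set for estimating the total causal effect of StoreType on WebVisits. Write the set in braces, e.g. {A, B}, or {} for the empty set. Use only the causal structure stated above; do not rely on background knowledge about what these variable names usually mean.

Variables eligible for adjustment (non-descendants of StoreType, excluding StoreType and WebVisits): {EmailOpen, PriceTier}.
Backdoor paths from StoreType to WebVisits:
  P1: StoreType <- EmailOpen -> WebVisits
The empty set is not sufficient: P1 (StoreType <- EmailOpen -> WebVisits) has no collider blocking it and no conditioned non-collider, so it is open.
Try {EmailOpen}:
  P1: blocked at fork node EmailOpen ∈ conditioning set.
{EmailOpen} contains no descendant of StoreType and blocks every backdoor path.
No other singleton works — e.g. {PriceTier} leaves P1 open — so {EmailOpen} is the unique smallest valid adjustment set.

{EmailOpen}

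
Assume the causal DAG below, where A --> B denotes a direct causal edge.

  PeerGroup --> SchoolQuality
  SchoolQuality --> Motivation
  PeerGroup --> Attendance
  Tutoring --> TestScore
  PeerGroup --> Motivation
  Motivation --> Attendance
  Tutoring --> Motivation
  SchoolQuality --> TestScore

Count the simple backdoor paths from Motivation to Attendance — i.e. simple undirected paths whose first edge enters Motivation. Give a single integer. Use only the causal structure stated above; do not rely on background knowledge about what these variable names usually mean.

3

A backdoor path from Motivation to Attendance is any simple undirected path whose first edge points into Motivation (i.e. leaves Motivation via a parent).
Parents of Motivation: {PeerGroup, SchoolQuality, Tutoring}.
Enumerating:
  P1: Motivation <- PeerGroup -> Attendance
  P2: Motivation <- SchoolQuality <- PeerGroup -> Attendance
  P3: Motivation <- Tutoring -> TestScore <- SchoolQuality <- PeerGroup -> Attendance
That exhausts the simple backdoor paths. Count: 3.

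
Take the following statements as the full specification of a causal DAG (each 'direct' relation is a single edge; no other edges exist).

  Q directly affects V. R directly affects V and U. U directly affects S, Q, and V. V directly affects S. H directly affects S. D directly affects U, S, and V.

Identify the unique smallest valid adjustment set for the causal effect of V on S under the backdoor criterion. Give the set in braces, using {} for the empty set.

Variables eligible for adjustment (non-descendants of V, excluding V and S): {D, H, Q, R, U}.
Backdoor paths from V to S:
  P1: V <- R -> U <- D -> S
  P2: V <- R -> U -> S
  P3: V <- D -> U -> S
  P4: V <- D -> S
  P5: V <- U <- D -> S
  P6: V <- U -> S
  P7: V <- Q <- U <- D -> S
  P8: V <- Q <- U -> S
The empty set is not sufficient: P2 (V <- R -> U -> S) has no collider blocking it and no conditioned non-collider, so it is open.
Try {D, U}:
  P1: blocked at fork node D ∈ conditioning set.
  P2: blocked at chain node U ∈ conditioning set.
  P3: blocked at fork node D ∈ conditioning set.
  P4: blocked at fork node D ∈ conditioning set.
  P5: blocked at chain node U ∈ conditioning set.
  P6: blocked at fork node U ∈ conditioning set.
  P7: blocked at chain node U ∈ conditioning set.
  P8: blocked at fork node U ∈ conditioning set.
{D, U} contains no descendant of V and blocks every backdoor path.
Every element of {D, U} is needed (dropping D leaves P1 open; dropping U leaves P2 open), so no proper subset is valid.
Among all size-2 subsets of the eligible variables, only {D, U} blocks every backdoor path, so it is the unique smallest valid adjustment set.

{D, U}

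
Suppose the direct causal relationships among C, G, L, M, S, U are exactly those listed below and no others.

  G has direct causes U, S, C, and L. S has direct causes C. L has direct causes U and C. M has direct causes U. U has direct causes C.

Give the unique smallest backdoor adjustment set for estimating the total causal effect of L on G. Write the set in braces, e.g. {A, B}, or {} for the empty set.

{C, U}

Variables eligible for adjustment (non-descendants of L, excluding L and G): {C, M, S, U}.
Backdoor paths from L to G:
  P1: L <- C -> U -> G
  P2: L <- C -> S -> G
  P3: L <- C -> G
  P4: L <- U <- C -> S -> G
  P5: L <- U <- C -> G
  P6: L <- U -> G
The empty set is not sufficient: P1 (L <- C -> U -> G) has no collider blocking it and no conditioned non-collider, so it is open.
Try {C, U}:
  P1: blocked at fork node C ∈ conditioning set.
  P2: blocked at fork node C ∈ conditioning set.
  P3: blocked at fork node C ∈ conditioning set.
  P4: blocked at chain node U ∈ conditioning set.
  P5: blocked at chain node U ∈ conditioning set.
  P6: blocked at fork node U ∈ conditioning set.
{C, U} contains no descendant of L and blocks every backdoor path.
Every element of {C, U} is needed (dropping C leaves P2 open; dropping U leaves P6 open), so no proper subset is valid.
Among all size-2 subsets of the eligible variables, only {C, U} blocks every backdoor path, so it is the unique smallest valid adjustment set.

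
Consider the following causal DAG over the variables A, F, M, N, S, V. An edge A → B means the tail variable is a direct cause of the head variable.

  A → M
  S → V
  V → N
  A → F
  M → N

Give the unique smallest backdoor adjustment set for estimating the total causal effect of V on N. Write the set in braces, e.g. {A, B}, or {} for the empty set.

Variables eligible for adjustment (non-descendants of V, excluding V and N): {A, F, M, S}.
Backdoor paths from V to N:
  (none)
With no backdoor paths the empty set already satisfies the criterion, and it is trivially minimal.

{}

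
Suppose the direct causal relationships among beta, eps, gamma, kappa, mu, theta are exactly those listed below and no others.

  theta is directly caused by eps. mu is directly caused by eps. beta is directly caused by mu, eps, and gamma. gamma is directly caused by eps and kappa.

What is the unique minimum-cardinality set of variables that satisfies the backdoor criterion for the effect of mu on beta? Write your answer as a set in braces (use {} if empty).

Variables eligible for adjustment (non-descendants of mu, excluding mu and beta): {eps, gamma, kappa, theta}.
Backdoor paths from mu to beta:
  P1: mu <- eps -> gamma -> beta
  P2: mu <- eps -> beta
The empty set is not sufficient: P1 (mu <- eps -> gamma -> beta) has no collider blocking it and no conditioned non-collider, so it is open.
Try {eps}:
  P1: blocked at fork node eps ∈ conditioning set.
  P2: blocked at fork node eps ∈ conditioning set.
{eps} contains no descendant of mu and blocks every backdoor path.
No other singleton works — e.g. {kappa} leaves P1 open — so {eps} is the unique smallest valid adjustment set.

{eps}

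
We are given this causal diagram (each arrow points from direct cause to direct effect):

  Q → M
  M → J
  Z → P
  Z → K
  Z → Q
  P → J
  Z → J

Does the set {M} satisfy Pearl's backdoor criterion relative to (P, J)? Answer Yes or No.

Backdoor paths from P to J (paths whose first edge points into P):
  P1: P <- Z -> Q -> M -> J
  P2: P <- Z -> J
Condition 1 (no descendant of P in the set): holds — descendants of P are {J}; none are in {M}.
Condition 2 (every backdoor path blocked by {M}):
  P1: blocked at chain node M ∈ conditioning set.
  P2: open — no interior node is in the conditioning set.
{M} does not satisfy the backdoor criterion.

No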